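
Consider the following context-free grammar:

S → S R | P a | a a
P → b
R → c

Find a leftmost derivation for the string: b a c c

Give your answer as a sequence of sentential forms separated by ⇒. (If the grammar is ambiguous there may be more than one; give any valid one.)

S ⇒ S R ⇒ S R R ⇒ P a R R ⇒ b a R R ⇒ b a c R ⇒ b a c c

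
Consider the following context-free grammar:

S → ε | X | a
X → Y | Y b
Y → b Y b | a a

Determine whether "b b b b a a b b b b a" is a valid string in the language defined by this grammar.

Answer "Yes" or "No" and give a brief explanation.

No - no valid derivation exists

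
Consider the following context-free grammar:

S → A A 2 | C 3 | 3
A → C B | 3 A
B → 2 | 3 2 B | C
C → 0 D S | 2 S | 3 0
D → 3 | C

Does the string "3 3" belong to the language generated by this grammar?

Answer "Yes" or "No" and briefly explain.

No - no valid derivation exists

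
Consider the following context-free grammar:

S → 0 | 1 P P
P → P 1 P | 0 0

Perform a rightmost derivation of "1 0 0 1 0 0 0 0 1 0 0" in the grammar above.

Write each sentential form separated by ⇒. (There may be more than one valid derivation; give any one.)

S ⇒ 1 P P ⇒ 1 P P 1 P ⇒ 1 P P 1 0 0 ⇒ 1 P 0 0 1 0 0 ⇒ 1 P 1 P 0 0 1 0 0 ⇒ 1 P 1 0 0 0 0 1 0 0 ⇒ 1 0 0 1 0 0 0 0 1 0 0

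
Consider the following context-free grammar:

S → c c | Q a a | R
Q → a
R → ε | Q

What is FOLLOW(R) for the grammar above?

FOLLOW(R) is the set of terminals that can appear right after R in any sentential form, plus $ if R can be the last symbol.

We compute FOLLOW(R) using the standard algorithm.
FOLLOW(S) starts with {$}.
FIRST(Q) = {a}
FIRST(R) = {a, ε}
FIRST(S) = {a, c, ε}
FOLLOW(Q) = {$, a}
FOLLOW(R) = {$}
FOLLOW(S) = {$}
Therefore, FOLLOW(R) = {$}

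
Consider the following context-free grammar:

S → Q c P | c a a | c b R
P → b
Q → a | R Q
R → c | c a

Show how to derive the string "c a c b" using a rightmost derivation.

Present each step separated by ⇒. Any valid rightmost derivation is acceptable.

S ⇒ Q c P ⇒ Q c b ⇒ R Q c b ⇒ R a c b ⇒ c a c b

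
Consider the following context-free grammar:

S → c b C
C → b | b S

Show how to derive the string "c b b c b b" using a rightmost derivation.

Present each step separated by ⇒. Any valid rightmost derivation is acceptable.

S ⇒ c b C ⇒ c b b S ⇒ c b b c b C ⇒ c b b c b b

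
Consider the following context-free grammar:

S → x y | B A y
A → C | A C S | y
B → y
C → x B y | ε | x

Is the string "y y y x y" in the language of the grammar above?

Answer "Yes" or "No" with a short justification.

No - no valid derivation exists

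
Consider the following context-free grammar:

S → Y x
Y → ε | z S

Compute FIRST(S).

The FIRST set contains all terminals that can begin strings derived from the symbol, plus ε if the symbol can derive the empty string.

We compute FIRST(S) using the standard algorithm.
FIRST(S) = {x, z}
FIRST(Y) = {z, ε}
Therefore, FIRST(S) = {x, z}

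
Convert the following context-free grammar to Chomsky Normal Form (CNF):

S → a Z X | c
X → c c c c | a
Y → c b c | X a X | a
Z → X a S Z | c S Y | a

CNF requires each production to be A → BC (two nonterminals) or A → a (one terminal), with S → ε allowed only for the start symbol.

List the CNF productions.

TA → a; S → c; TC → c; X → a; TB → b; Y → a; Z → a; S → TA X0; X0 → Z X; X → TC X1; X1 → TC X2; X2 → TC TC; Y → TC X3; X3 → TB TC; Y → X X4; X4 → TA X; Z → X X5; X5 → TA X6; X6 → S Z; Z → TC X7; X7 → S Y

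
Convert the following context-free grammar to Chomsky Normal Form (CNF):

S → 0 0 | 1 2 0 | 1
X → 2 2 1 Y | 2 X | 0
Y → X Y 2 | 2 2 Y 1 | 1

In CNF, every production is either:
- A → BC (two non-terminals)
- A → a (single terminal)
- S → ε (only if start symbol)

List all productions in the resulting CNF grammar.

T0 → 0; T1 → 1; T2 → 2; S → 1; X → 0; Y → 1; S → T0 T0; S → T1 X0; X0 → T2 T0; X → T2 X1; X1 → T2 X2; X2 → T1 Y; X → T2 X; Y → X X3; X3 → Y T2; Y → T2 X4; X4 → T2 X5; X5 → Y T1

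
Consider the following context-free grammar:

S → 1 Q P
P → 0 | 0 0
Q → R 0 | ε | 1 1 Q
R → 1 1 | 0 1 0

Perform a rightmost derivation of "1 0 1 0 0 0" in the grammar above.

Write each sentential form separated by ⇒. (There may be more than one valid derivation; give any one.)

S ⇒ 1 Q P ⇒ 1 Q 0 ⇒ 1 R 0 0 ⇒ 1 0 1 0 0 0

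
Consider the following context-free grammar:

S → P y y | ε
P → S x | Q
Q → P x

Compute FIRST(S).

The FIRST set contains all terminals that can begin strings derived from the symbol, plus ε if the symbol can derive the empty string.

We compute FIRST(S) using the standard algorithm.
FIRST(P) = {x}
FIRST(Q) = {x}
FIRST(S) = {x, ε}
Therefore, FIRST(S) = {x, ε}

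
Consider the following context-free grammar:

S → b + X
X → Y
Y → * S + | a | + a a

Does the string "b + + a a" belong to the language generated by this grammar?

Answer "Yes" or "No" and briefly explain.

Yes - a valid derivation exists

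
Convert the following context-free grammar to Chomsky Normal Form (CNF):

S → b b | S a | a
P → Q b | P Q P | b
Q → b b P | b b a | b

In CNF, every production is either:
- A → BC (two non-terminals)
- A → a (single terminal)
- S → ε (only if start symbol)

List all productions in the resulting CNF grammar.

TB → b; TA → a; S → a; P → b; Q → b; S → TB TB; S → S TA; P → Q TB; P → P X0; X0 → Q P; Q → TB X1; X1 → TB P; Q → TB X2; X2 → TB TA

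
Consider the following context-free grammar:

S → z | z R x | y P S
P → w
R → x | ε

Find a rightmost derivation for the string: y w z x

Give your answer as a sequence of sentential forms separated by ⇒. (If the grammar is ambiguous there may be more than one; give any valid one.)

S ⇒ y P S ⇒ y P z R x ⇒ y P z x ⇒ y w z x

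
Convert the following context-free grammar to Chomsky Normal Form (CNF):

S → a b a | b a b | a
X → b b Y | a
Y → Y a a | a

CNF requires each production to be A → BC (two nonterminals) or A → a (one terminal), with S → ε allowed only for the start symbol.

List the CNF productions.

TA → a; TB → b; S → a; X → a; Y → a; S → TA X0; X0 → TB TA; S → TB X1; X1 → TA TB; X → TB X2; X2 → TB Y; Y → Y X3; X3 → TA TA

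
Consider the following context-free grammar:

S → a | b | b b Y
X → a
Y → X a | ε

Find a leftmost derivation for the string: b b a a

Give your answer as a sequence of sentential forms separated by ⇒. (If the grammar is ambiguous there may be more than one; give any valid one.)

S ⇒ b b Y ⇒ b b X a ⇒ b b a a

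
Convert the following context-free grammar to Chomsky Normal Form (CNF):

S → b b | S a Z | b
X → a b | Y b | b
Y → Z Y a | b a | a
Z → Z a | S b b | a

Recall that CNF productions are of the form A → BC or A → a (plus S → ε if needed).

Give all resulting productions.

TB → b; TA → a; S → b; X → b; Y → a; Z → a; S → TB TB; S → S X0; X0 → TA Z; X → TA TB; X → Y TB; Y → Z X1; X1 → Y TA; Y → TB TA; Z → Z TA; Z → S X2; X2 → TB TB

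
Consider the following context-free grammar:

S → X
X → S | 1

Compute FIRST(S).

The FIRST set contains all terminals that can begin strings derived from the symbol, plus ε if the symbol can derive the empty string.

We compute FIRST(S) using the standard algorithm.
FIRST(S) = {1}
FIRST(X) = {1}
Therefore, FIRST(S) = {1}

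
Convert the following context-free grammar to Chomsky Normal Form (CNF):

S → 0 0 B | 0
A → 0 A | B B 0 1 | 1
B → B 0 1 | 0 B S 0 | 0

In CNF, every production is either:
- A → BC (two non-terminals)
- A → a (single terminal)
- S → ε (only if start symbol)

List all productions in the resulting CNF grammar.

T0 → 0; S → 0; T1 → 1; A → 1; B → 0; S → T0 X0; X0 → T0 B; A → T0 A; A → B X1; X1 → B X2; X2 → T0 T1; B → B X3; X3 → T0 T1; B → T0 X4; X4 → B X5; X5 → S T0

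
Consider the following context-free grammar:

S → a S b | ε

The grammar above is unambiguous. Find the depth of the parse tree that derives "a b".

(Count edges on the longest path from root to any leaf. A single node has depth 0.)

2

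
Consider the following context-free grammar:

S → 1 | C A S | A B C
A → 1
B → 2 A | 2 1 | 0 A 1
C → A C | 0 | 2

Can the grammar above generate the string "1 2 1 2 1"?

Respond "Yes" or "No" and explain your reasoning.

No - no valid derivation exists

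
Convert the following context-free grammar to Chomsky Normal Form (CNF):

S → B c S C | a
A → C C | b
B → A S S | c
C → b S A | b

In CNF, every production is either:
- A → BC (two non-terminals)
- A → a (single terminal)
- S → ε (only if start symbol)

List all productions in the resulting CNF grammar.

TC → c; S → a; A → b; B → c; TB → b; C → b; S → B X0; X0 → TC X1; X1 → S C; A → C C; B → A X2; X2 → S S; C → TB X3; X3 → S A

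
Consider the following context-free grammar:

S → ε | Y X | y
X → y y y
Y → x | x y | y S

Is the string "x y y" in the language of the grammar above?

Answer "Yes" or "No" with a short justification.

No - no valid derivation exists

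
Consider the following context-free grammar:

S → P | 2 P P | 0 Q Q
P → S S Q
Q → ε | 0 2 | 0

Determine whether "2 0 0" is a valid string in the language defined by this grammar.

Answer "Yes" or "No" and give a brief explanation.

No - no valid derivation exists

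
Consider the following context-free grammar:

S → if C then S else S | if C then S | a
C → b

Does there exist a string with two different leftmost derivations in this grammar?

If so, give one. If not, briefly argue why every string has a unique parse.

Yes - the string 'if b then if b then if b then a else a else a' has two distinct leftmost derivations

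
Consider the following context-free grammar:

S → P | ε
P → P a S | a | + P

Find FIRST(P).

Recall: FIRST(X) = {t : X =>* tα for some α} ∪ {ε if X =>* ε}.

We compute FIRST(P) using the standard algorithm.
FIRST(P) = {+, a}
FIRST(S) = {+, a, ε}
Therefore, FIRST(P) = {+, a}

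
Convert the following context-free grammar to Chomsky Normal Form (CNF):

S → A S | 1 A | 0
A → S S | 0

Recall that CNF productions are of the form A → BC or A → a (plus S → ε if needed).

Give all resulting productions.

T1 → 1; S → 0; A → 0; S → A S; S → T1 A; A → S S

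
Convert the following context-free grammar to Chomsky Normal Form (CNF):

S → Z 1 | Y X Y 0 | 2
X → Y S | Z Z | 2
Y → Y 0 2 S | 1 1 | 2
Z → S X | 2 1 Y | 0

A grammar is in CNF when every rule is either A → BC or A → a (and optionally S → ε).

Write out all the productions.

T1 → 1; T0 → 0; S → 2; X → 2; T2 → 2; Y → 2; Z → 0; S → Z T1; S → Y X0; X0 → X X1; X1 → Y T0; X → Y S; X → Z Z; Y → Y X2; X2 → T0 X3; X3 → T2 S; Y → T1 T1; Z → S X; Z → T2 X4; X4 → T1 Y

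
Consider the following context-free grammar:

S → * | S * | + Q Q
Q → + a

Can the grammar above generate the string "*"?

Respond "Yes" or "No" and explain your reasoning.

Yes - a valid derivation exists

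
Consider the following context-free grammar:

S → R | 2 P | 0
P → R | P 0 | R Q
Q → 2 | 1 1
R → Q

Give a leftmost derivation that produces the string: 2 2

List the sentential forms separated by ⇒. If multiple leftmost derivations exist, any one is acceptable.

S ⇒ 2 P ⇒ 2 R ⇒ 2 Q ⇒ 2 2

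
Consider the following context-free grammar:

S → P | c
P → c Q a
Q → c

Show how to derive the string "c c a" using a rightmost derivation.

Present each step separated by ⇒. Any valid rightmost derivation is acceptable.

S ⇒ P ⇒ c Q a ⇒ c c a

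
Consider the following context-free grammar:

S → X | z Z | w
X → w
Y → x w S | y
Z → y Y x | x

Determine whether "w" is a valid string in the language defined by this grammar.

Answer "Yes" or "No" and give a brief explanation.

Yes - a valid derivation exists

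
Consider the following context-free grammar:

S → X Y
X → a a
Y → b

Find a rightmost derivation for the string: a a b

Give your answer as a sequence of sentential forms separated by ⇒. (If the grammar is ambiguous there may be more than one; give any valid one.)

S ⇒ X Y ⇒ X b ⇒ a a b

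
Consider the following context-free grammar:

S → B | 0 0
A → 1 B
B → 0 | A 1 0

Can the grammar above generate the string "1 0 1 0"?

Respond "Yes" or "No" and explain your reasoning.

Yes - a valid derivation exists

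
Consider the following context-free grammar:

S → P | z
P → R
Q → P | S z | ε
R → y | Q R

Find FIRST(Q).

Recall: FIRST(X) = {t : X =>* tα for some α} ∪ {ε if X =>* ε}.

We compute FIRST(Q) using the standard algorithm.
FIRST(P) = {y, z}
FIRST(Q) = {y, z, ε}
FIRST(R) = {y, z}
FIRST(S) = {y, z}
Therefore, FIRST(Q) = {y, z, ε}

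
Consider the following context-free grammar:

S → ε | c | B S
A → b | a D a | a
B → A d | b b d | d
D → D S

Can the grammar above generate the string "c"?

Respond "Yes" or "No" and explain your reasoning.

Yes - a valid derivation exists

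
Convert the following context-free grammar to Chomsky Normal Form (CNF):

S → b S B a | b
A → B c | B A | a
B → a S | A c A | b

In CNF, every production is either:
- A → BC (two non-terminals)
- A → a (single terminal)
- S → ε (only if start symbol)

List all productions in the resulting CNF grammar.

TB → b; TA → a; S → b; TC → c; A → a; B → b; S → TB X0; X0 → S X1; X1 → B TA; A → B TC; A → B A; B → TA S; B → A X2; X2 → TC A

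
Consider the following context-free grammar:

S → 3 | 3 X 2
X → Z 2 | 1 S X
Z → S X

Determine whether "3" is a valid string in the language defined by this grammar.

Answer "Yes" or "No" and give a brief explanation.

Yes - a valid derivation exists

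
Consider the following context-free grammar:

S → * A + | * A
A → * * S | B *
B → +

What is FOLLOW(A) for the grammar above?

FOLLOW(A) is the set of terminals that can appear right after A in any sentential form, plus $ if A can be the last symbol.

We compute FOLLOW(A) using the standard algorithm.
FOLLOW(S) starts with {$}.
FIRST(A) = {*, +}
FIRST(B) = {+}
FIRST(S) = {*}
FOLLOW(A) = {$, +}
FOLLOW(B) = {*}
FOLLOW(S) = {$, +}
Therefore, FOLLOW(A) = {$, +}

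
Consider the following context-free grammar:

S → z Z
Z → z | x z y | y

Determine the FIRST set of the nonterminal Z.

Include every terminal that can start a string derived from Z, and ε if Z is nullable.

We compute FIRST(Z) using the standard algorithm.
FIRST(S) = {z}
FIRST(Z) = {x, y, z}
Therefore, FIRST(Z) = {x, y, z}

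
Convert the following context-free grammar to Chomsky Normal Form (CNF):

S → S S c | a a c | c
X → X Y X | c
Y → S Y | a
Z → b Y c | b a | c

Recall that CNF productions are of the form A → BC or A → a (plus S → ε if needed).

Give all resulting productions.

TC → c; TA → a; S → c; X → c; Y → a; TB → b; Z → c; S → S X0; X0 → S TC; S → TA X1; X1 → TA TC; X → X X2; X2 → Y X; Y → S Y; Z → TB X3; X3 → Y TC; Z → TB TA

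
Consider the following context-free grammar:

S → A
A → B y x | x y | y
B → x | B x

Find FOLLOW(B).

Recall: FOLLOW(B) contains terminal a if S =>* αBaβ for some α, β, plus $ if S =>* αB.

We compute FOLLOW(B) using the standard algorithm.
FOLLOW(S) starts with {$}.
FIRST(A) = {x, y}
FIRST(B) = {x}
FIRST(S) = {x, y}
FOLLOW(A) = {$}
FOLLOW(B) = {x, y}
FOLLOW(S) = {$}
Therefore, FOLLOW(B) = {x, y}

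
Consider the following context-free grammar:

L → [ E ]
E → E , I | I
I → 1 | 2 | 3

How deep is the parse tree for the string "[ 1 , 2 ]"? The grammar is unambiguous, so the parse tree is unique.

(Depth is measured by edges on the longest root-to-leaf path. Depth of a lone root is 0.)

4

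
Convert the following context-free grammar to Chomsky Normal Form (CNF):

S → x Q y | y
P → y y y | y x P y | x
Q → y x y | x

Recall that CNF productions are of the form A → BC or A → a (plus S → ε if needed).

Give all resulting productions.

TX → x; TY → y; S → y; P → x; Q → x; S → TX X0; X0 → Q TY; P → TY X1; X1 → TY TY; P → TY X2; X2 → TX X3; X3 → P TY; Q → TY X4; X4 → TX TY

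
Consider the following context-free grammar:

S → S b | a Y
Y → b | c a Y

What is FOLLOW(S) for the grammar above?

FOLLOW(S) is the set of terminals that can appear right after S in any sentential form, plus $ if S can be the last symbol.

We compute FOLLOW(S) using the standard algorithm.
FOLLOW(S) starts with {$}.
FIRST(S) = {a}
FIRST(Y) = {b, c}
FOLLOW(S) = {$, b}
FOLLOW(Y) = {$, b}
Therefore, FOLLOW(S) = {$, b}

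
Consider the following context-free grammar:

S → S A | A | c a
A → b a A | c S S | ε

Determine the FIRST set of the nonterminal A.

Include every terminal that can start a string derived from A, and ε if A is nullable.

We compute FIRST(A) using the standard algorithm.
FIRST(A) = {b, c, ε}
FIRST(S) = {b, c, ε}
Therefore, FIRST(A) = {b, c, ε}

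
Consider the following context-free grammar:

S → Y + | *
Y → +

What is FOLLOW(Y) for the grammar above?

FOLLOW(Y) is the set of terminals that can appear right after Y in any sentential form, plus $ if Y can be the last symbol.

We compute FOLLOW(Y) using the standard algorithm.
FOLLOW(S) starts with {$}.
FIRST(S) = {*, +}
FIRST(Y) = {+}
FOLLOW(S) = {$}
FOLLOW(Y) = {+}
Therefore, FOLLOW(Y) = {+}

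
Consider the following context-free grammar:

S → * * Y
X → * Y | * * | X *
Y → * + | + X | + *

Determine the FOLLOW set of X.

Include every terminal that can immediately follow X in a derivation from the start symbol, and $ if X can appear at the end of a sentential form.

We compute FOLLOW(X) using the standard algorithm.
FOLLOW(S) starts with {$}.
FIRST(S) = {*}
FIRST(X) = {*}
FIRST(Y) = {*, +}
FOLLOW(S) = {$}
FOLLOW(X) = {$, *}
FOLLOW(Y) = {$, *}
Therefore, FOLLOW(X) = {$, *}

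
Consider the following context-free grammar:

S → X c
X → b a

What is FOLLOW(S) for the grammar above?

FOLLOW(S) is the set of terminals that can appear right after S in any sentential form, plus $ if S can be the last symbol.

We compute FOLLOW(S) using the standard algorithm.
FOLLOW(S) starts with {$}.
FIRST(S) = {b}
FIRST(X) = {b}
FOLLOW(S) = {$}
FOLLOW(X) = {c}
Therefore, FOLLOW(S) = {$}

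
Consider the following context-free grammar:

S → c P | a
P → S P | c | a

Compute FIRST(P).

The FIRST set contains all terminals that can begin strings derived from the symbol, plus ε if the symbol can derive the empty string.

We compute FIRST(P) using the standard algorithm.
FIRST(P) = {a, c}
FIRST(S) = {a, c}
Therefore, FIRST(P) = {a, c}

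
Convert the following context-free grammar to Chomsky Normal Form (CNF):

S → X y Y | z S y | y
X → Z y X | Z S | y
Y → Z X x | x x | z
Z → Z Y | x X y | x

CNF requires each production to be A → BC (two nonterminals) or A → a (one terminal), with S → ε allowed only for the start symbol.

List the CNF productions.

TY → y; TZ → z; S → y; X → y; TX → x; Y → z; Z → x; S → X X0; X0 → TY Y; S → TZ X1; X1 → S TY; X → Z X2; X2 → TY X; X → Z S; Y → Z X3; X3 → X TX; Y → TX TX; Z → Z Y; Z → TX X4; X4 → X TY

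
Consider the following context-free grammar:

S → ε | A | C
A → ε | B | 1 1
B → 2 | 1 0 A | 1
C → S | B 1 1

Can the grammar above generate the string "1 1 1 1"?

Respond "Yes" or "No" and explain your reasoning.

No - no valid derivation exists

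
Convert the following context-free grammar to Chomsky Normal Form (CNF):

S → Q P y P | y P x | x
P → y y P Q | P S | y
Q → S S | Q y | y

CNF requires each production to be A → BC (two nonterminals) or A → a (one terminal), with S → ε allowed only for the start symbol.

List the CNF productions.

TY → y; TX → x; S → x; P → y; Q → y; S → Q X0; X0 → P X1; X1 → TY P; S → TY X2; X2 → P TX; P → TY X3; X3 → TY X4; X4 → P Q; P → P S; Q → S S; Q → Q TY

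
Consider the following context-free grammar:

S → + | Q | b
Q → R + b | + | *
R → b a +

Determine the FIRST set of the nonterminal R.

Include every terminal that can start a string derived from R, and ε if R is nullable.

We compute FIRST(R) using the standard algorithm.
FIRST(Q) = {*, +, b}
FIRST(R) = {b}
FIRST(S) = {*, +, b}
Therefore, FIRST(R) = {b}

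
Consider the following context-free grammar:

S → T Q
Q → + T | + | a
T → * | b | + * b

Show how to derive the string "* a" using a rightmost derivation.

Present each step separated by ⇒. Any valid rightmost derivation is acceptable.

S ⇒ T Q ⇒ T a ⇒ * a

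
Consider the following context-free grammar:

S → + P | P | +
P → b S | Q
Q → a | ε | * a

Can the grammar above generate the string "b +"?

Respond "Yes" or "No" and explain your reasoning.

Yes - a valid derivation exists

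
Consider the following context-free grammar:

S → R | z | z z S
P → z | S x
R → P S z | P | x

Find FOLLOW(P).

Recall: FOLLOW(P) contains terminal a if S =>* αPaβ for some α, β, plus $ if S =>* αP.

We compute FOLLOW(P) using the standard algorithm.
FOLLOW(S) starts with {$}.
FIRST(P) = {x, z}
FIRST(R) = {x, z}
FIRST(S) = {x, z}
FOLLOW(P) = {$, x, z}
FOLLOW(R) = {$, x, z}
FOLLOW(S) = {$, x, z}
Therefore, FOLLOW(P) = {$, x, z}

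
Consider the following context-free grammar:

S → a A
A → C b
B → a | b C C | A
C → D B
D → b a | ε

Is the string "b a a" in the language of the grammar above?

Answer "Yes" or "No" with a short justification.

No - no valid derivation exists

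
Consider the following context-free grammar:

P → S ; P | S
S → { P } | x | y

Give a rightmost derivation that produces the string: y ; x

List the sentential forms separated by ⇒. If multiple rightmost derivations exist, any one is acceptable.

P ⇒ S ; P ⇒ S ; S ⇒ S ; x ⇒ y ; x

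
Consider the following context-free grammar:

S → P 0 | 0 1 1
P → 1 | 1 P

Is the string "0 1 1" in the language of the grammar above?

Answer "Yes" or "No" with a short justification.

Yes - a valid derivation exists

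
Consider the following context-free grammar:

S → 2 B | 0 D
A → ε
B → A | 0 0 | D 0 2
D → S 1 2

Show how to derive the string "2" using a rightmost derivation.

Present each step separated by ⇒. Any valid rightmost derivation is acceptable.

S ⇒ 2 B ⇒ 2 A ⇒ 2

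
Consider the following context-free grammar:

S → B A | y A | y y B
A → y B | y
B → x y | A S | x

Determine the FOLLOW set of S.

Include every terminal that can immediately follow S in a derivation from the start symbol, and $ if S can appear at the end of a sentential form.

We compute FOLLOW(S) using the standard algorithm.
FOLLOW(S) starts with {$}.
FIRST(A) = {y}
FIRST(B) = {x, y}
FIRST(S) = {x, y}
FOLLOW(A) = {$, x, y}
FOLLOW(B) = {$, x, y}
FOLLOW(S) = {$, x, y}
Therefore, FOLLOW(S) = {$, x, y}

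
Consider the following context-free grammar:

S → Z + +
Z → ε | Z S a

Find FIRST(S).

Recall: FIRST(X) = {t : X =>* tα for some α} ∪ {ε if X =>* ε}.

We compute FIRST(S) using the standard algorithm.
FIRST(S) = {+}
FIRST(Z) = {+, ε}
Therefore, FIRST(S) = {+}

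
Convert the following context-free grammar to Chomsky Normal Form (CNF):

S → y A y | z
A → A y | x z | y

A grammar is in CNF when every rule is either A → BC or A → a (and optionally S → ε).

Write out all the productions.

TY → y; S → z; TX → x; TZ → z; A → y; S → TY X0; X0 → A TY; A → A TY; A → TX TZ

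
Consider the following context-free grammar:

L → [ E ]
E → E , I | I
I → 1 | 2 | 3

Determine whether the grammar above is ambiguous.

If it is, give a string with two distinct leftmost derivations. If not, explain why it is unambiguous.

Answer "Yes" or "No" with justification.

No - the grammar is unambiguous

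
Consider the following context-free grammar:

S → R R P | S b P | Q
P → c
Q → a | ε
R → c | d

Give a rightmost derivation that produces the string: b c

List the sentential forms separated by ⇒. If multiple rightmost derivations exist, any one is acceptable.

S ⇒ S b P ⇒ S b c ⇒ Q b c ⇒ b c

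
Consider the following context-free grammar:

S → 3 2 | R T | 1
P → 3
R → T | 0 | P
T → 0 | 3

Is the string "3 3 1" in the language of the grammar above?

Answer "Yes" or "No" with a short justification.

No - no valid derivation exists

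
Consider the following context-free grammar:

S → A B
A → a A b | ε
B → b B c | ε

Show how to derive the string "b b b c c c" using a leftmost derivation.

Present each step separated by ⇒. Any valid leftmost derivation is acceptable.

S ⇒ A B ⇒ B ⇒ b B c ⇒ b b B c c ⇒ b b b B c c c ⇒ b b b c c c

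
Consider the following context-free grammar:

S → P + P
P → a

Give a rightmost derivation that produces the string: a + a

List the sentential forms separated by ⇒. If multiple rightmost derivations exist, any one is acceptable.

S ⇒ P + P ⇒ P + a ⇒ a + a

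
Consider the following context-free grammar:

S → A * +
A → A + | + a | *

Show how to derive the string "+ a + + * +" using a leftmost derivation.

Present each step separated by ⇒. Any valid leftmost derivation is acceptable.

S ⇒ A * + ⇒ A + * + ⇒ A + + * + ⇒ + a + + * +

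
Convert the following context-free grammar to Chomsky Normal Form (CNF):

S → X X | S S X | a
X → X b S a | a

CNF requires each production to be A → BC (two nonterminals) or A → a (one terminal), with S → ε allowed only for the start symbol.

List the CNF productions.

S → a; TB → b; TA → a; X → a; S → X X; S → S X0; X0 → S X; X → X X1; X1 → TB X2; X2 → S TA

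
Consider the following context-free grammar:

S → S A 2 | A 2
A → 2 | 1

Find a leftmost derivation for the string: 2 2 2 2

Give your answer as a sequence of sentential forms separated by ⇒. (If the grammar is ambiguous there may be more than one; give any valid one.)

S ⇒ S A 2 ⇒ A 2 A 2 ⇒ 2 2 A 2 ⇒ 2 2 2 2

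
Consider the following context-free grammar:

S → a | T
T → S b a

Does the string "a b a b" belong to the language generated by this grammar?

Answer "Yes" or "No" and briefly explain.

No - no valid derivation exists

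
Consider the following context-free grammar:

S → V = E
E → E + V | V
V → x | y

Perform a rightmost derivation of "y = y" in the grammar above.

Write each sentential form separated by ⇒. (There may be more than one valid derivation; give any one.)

S ⇒ V = E ⇒ V = V ⇒ V = y ⇒ y = y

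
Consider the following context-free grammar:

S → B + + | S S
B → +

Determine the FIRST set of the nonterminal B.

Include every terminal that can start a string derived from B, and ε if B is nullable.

We compute FIRST(B) using the standard algorithm.
FIRST(B) = {+}
FIRST(S) = {+}
Therefore, FIRST(B) = {+}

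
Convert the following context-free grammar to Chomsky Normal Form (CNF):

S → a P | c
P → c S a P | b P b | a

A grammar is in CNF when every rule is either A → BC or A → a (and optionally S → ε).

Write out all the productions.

TA → a; S → c; TC → c; TB → b; P → a; S → TA P; P → TC X0; X0 → S X1; X1 → TA P; P → TB X2; X2 → P TB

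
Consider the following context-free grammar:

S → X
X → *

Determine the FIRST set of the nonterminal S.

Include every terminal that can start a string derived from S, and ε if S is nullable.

We compute FIRST(S) using the standard algorithm.
FIRST(S) = {*}
FIRST(X) = {*}
Therefore, FIRST(S) = {*}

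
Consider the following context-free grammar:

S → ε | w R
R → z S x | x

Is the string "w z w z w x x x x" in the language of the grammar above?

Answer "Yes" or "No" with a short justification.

No - no valid derivation exists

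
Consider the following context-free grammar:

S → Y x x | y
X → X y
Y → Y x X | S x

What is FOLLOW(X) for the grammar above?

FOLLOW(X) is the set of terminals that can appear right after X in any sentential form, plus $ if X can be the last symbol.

We compute FOLLOW(X) using the standard algorithm.
FOLLOW(S) starts with {$}.
FIRST(S) = {y}
FIRST(X) = {}
FIRST(Y) = {y}
FOLLOW(S) = {$, x}
FOLLOW(X) = {x, y}
FOLLOW(Y) = {x}
Therefore, FOLLOW(X) = {x, y}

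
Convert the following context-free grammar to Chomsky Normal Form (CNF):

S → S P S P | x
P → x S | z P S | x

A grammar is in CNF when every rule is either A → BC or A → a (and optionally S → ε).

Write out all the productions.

S → x; TX → x; TZ → z; P → x; S → S X0; X0 → P X1; X1 → S P; P → TX S; P → TZ X2; X2 → P S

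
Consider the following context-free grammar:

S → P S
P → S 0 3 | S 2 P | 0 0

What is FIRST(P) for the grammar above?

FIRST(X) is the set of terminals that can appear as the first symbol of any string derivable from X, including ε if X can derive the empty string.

We compute FIRST(P) using the standard algorithm.
FIRST(P) = {0}
FIRST(S) = {0}
Therefore, FIRST(P) = {0}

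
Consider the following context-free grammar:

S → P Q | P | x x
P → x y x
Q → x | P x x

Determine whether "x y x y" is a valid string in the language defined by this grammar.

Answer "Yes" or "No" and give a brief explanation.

No - no valid derivation exists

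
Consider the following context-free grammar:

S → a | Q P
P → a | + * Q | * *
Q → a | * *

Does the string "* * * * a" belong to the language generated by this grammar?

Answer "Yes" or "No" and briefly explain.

No - no valid derivation exists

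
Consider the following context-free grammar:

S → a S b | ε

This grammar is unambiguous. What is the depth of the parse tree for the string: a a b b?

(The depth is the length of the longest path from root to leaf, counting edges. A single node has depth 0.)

3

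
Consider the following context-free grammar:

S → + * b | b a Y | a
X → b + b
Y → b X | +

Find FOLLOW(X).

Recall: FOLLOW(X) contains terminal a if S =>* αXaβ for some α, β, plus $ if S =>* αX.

We compute FOLLOW(X) using the standard algorithm.
FOLLOW(S) starts with {$}.
FIRST(S) = {+, a, b}
FIRST(X) = {b}
FIRST(Y) = {+, b}
FOLLOW(S) = {$}
FOLLOW(X) = {$}
FOLLOW(Y) = {$}
Therefore, FOLLOW(X) = {$}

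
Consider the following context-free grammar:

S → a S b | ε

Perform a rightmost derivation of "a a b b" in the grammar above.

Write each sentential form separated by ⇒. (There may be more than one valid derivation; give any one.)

S ⇒ a S b ⇒ a a S b b ⇒ a a b b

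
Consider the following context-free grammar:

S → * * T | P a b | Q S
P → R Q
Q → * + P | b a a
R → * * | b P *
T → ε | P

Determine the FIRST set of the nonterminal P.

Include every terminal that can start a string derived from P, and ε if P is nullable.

We compute FIRST(P) using the standard algorithm.
FIRST(P) = {*, b}
FIRST(Q) = {*, b}
FIRST(R) = {*, b}
FIRST(S) = {*, b}
FIRST(T) = {*, b, ε}
Therefore, FIRST(P) = {*, b}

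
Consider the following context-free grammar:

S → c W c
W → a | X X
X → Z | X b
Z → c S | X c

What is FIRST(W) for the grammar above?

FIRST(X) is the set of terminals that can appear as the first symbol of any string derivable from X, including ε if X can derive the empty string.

We compute FIRST(W) using the standard algorithm.
FIRST(S) = {c}
FIRST(W) = {a, c}
FIRST(X) = {c}
FIRST(Z) = {c}
Therefore, FIRST(W) = {a, c}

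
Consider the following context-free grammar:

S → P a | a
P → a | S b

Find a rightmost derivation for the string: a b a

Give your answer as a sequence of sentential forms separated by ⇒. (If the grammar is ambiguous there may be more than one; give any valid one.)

S ⇒ P a ⇒ S b a ⇒ a b a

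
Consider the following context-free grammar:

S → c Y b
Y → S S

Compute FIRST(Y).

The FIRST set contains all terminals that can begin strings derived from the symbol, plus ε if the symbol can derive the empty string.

We compute FIRST(Y) using the standard algorithm.
FIRST(S) = {c}
FIRST(Y) = {c}
Therefore, FIRST(Y) = {c}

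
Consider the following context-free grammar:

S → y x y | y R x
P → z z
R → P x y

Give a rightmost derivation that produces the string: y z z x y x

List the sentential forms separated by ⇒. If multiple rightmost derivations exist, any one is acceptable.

S ⇒ y R x ⇒ y P x y x ⇒ y z z x y x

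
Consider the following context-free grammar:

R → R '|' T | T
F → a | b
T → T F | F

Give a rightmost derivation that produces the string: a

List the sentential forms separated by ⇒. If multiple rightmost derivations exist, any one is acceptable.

R ⇒ T ⇒ F ⇒ a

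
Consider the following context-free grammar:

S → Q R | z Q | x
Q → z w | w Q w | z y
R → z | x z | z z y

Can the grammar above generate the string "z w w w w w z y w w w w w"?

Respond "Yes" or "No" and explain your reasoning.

Yes - a valid derivation exists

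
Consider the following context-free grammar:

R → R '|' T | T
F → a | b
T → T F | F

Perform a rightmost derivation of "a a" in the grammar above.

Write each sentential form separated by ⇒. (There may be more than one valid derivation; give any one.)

R ⇒ T ⇒ T F ⇒ T a ⇒ F a ⇒ a a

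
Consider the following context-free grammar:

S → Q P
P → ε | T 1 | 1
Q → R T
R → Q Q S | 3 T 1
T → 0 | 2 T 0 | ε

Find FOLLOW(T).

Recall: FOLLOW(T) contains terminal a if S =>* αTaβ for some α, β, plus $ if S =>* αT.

We compute FOLLOW(T) using the standard algorithm.
FOLLOW(S) starts with {$}.
FIRST(P) = {0, 1, 2, ε}
FIRST(Q) = {3}
FIRST(R) = {3}
FIRST(S) = {3}
FIRST(T) = {0, 2, ε}
FOLLOW(P) = {$, 0, 1, 2, 3}
FOLLOW(Q) = {$, 0, 1, 2, 3}
FOLLOW(R) = {$, 0, 1, 2, 3}
FOLLOW(S) = {$, 0, 1, 2, 3}
FOLLOW(T) = {$, 0, 1, 2, 3}
Therefore, FOLLOW(T) = {$, 0, 1, 2, 3}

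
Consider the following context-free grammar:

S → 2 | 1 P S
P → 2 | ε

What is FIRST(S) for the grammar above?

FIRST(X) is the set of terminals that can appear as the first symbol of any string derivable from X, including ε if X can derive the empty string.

We compute FIRST(S) using the standard algorithm.
FIRST(P) = {2, ε}
FIRST(S) = {1, 2}
Therefore, FIRST(S) = {1, 2}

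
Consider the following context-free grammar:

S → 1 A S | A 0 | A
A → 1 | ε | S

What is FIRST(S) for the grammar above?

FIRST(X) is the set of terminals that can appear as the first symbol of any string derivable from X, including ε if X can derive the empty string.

We compute FIRST(S) using the standard algorithm.
FIRST(A) = {0, 1, ε}
FIRST(S) = {0, 1, ε}
Therefore, FIRST(S) = {0, 1, ε}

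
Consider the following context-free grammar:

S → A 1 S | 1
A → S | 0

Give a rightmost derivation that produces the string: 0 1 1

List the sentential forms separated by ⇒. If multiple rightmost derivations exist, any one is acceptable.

S ⇒ A 1 S ⇒ A 1 1 ⇒ 0 1 1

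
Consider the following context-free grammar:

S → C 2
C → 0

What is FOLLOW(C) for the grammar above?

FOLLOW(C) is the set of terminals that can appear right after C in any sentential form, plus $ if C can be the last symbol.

We compute FOLLOW(C) using the standard algorithm.
FOLLOW(S) starts with {$}.
FIRST(C) = {0}
FIRST(S) = {0}
FOLLOW(C) = {2}
FOLLOW(S) = {$}
Therefore, FOLLOW(C) = {2}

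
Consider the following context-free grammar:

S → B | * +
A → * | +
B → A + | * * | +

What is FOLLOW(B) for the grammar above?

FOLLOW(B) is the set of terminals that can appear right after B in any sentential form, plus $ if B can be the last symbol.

We compute FOLLOW(B) using the standard algorithm.
FOLLOW(S) starts with {$}.
FIRST(A) = {*, +}
FIRST(B) = {*, +}
FIRST(S) = {*, +}
FOLLOW(A) = {+}
FOLLOW(B) = {$}
FOLLOW(S) = {$}
Therefore, FOLLOW(B) = {$}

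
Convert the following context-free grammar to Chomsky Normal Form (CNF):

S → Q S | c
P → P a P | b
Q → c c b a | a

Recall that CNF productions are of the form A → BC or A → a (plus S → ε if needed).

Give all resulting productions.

S → c; TA → a; P → b; TC → c; TB → b; Q → a; S → Q S; P → P X0; X0 → TA P; Q → TC X1; X1 → TC X2; X2 → TB TA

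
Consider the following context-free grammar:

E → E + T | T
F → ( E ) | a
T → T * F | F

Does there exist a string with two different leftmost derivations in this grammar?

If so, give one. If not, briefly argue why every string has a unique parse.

No - every string in the language has a unique leftmost derivation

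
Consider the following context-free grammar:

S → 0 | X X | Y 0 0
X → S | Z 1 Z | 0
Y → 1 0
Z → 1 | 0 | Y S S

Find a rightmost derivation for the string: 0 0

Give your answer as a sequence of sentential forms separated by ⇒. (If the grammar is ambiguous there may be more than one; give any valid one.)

S ⇒ X X ⇒ X 0 ⇒ 0 0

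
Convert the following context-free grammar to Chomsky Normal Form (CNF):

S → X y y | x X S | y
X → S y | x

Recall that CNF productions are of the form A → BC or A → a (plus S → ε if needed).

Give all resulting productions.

TY → y; TX → x; S → y; X → x; S → X X0; X0 → TY TY; S → TX X1; X1 → X S; X → S TY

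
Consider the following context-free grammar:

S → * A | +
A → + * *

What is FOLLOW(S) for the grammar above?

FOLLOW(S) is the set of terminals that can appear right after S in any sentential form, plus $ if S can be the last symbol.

We compute FOLLOW(S) using the standard algorithm.
FOLLOW(S) starts with {$}.
FIRST(A) = {+}
FIRST(S) = {*, +}
FOLLOW(A) = {$}
FOLLOW(S) = {$}
Therefore, FOLLOW(S) = {$}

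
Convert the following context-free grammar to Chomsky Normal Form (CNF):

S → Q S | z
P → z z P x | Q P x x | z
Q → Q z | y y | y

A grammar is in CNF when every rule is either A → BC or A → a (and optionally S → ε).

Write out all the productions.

S → z; TZ → z; TX → x; P → z; TY → y; Q → y; S → Q S; P → TZ X0; X0 → TZ X1; X1 → P TX; P → Q X2; X2 → P X3; X3 → TX TX; Q → Q TZ; Q → TY TY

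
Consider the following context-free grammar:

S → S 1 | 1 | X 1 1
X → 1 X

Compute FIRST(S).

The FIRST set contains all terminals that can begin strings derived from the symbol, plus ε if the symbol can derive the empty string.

We compute FIRST(S) using the standard algorithm.
FIRST(S) = {1}
FIRST(X) = {1}
Therefore, FIRST(S) = {1}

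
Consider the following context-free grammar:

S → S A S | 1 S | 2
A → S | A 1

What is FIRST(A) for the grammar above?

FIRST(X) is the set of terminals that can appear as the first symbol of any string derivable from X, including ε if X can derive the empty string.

We compute FIRST(A) using the standard algorithm.
FIRST(A) = {1, 2}
FIRST(S) = {1, 2}
Therefore, FIRST(A) = {1, 2}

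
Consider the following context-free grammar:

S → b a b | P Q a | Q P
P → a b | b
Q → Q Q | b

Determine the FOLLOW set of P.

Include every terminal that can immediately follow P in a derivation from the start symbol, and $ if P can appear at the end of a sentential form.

We compute FOLLOW(P) using the standard algorithm.
FOLLOW(S) starts with {$}.
FIRST(P) = {a, b}
FIRST(Q) = {b}
FIRST(S) = {a, b}
FOLLOW(P) = {$, b}
FOLLOW(Q) = {a, b}
FOLLOW(S) = {$}
Therefore, FOLLOW(P) = {$, b}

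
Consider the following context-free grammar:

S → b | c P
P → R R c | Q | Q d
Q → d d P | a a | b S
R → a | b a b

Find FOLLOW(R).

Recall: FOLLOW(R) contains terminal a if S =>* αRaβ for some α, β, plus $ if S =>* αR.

We compute FOLLOW(R) using the standard algorithm.
FOLLOW(S) starts with {$}.
FIRST(P) = {a, b, d}
FIRST(Q) = {a, b, d}
FIRST(R) = {a, b}
FIRST(S) = {b, c}
FOLLOW(P) = {$, d}
FOLLOW(Q) = {$, d}
FOLLOW(R) = {a, b, c}
FOLLOW(S) = {$, d}
Therefore, FOLLOW(R) = {a, b, c}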